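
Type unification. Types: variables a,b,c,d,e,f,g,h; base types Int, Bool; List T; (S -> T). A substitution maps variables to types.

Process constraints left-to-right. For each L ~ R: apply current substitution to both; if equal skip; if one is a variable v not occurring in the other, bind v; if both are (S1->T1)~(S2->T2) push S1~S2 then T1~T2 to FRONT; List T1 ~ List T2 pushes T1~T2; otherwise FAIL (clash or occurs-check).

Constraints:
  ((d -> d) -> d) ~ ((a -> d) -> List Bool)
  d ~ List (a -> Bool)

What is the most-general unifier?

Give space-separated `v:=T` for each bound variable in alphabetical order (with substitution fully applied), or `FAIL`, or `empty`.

step 1: unify ((d -> d) -> d) ~ ((a -> d) -> List Bool)  [subst: {-} | 1 pending]
  -> decompose arrow: push (d -> d)~(a -> d), d~List Bool
step 2: unify (d -> d) ~ (a -> d)  [subst: {-} | 2 pending]
  -> decompose arrow: push d~a, d~d
step 3: unify d ~ a  [subst: {-} | 3 pending]
  bind d := a
step 4: unify a ~ a  [subst: {d:=a} | 2 pending]
  -> identical, skip
step 5: unify a ~ List Bool  [subst: {d:=a} | 1 pending]
  bind a := List Bool
step 6: unify List Bool ~ List (List Bool -> Bool)  [subst: {d:=a, a:=List Bool} | 0 pending]
  -> decompose List: push Bool~(List Bool -> Bool)
step 7: unify Bool ~ (List Bool -> Bool)  [subst: {d:=a, a:=List Bool} | 0 pending]
  clash: Bool vs (List Bool -> Bool)

Answer: FAIL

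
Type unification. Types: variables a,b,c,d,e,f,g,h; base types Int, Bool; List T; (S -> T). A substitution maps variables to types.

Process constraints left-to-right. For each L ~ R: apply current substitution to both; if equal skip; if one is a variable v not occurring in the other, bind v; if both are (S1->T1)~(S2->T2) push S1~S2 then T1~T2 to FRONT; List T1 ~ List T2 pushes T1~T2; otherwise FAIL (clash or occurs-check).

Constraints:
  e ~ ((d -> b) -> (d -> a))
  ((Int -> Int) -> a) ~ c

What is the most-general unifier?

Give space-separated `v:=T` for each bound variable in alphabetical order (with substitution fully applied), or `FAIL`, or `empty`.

step 1: unify e ~ ((d -> b) -> (d -> a))  [subst: {-} | 1 pending]
  bind e := ((d -> b) -> (d -> a))
step 2: unify ((Int -> Int) -> a) ~ c  [subst: {e:=((d -> b) -> (d -> a))} | 0 pending]
  bind c := ((Int -> Int) -> a)

Answer: c:=((Int -> Int) -> a) e:=((d -> b) -> (d -> a))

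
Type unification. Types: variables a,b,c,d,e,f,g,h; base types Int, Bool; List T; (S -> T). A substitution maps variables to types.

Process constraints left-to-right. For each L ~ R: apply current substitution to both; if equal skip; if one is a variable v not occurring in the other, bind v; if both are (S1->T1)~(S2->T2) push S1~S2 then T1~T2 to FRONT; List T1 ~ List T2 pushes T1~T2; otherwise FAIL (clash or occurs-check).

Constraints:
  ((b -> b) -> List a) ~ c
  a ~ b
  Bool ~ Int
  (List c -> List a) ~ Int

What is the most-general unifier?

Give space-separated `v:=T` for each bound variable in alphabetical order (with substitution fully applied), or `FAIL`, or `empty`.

Answer: FAIL

Derivation:
step 1: unify ((b -> b) -> List a) ~ c  [subst: {-} | 3 pending]
  bind c := ((b -> b) -> List a)
step 2: unify a ~ b  [subst: {c:=((b -> b) -> List a)} | 2 pending]
  bind a := b
step 3: unify Bool ~ Int  [subst: {c:=((b -> b) -> List a), a:=b} | 1 pending]
  clash: Bool vs Int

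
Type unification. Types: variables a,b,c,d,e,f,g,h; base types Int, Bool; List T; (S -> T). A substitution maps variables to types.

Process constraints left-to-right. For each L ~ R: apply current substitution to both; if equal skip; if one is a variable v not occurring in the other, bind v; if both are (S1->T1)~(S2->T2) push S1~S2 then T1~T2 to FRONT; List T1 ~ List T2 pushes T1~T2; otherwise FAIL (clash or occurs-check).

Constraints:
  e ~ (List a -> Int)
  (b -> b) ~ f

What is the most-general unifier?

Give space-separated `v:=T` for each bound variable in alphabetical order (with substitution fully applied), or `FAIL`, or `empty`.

step 1: unify e ~ (List a -> Int)  [subst: {-} | 1 pending]
  bind e := (List a -> Int)
step 2: unify (b -> b) ~ f  [subst: {e:=(List a -> Int)} | 0 pending]
  bind f := (b -> b)

Answer: e:=(List a -> Int) f:=(b -> b)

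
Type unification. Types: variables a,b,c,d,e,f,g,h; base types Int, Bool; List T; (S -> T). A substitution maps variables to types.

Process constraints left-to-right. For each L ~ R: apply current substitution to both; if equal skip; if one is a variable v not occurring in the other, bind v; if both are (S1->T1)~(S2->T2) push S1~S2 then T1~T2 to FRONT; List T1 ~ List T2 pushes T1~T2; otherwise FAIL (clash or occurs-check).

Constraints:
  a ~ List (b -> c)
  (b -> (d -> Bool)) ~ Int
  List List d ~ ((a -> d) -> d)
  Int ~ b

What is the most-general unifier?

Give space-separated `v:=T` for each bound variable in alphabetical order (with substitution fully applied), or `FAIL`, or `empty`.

Answer: FAIL

Derivation:
step 1: unify a ~ List (b -> c)  [subst: {-} | 3 pending]
  bind a := List (b -> c)
step 2: unify (b -> (d -> Bool)) ~ Int  [subst: {a:=List (b -> c)} | 2 pending]
  clash: (b -> (d -> Bool)) vs Int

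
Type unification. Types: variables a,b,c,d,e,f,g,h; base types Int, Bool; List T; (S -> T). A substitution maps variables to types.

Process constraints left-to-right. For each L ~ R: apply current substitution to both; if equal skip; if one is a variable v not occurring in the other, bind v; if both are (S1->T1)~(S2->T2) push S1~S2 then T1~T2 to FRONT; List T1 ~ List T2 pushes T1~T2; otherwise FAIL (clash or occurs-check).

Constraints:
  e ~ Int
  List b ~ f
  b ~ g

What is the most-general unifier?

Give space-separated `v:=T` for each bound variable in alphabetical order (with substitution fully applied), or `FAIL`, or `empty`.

Answer: b:=g e:=Int f:=List g

Derivation:
step 1: unify e ~ Int  [subst: {-} | 2 pending]
  bind e := Int
step 2: unify List b ~ f  [subst: {e:=Int} | 1 pending]
  bind f := List b
step 3: unify b ~ g  [subst: {e:=Int, f:=List b} | 0 pending]
  bind b := g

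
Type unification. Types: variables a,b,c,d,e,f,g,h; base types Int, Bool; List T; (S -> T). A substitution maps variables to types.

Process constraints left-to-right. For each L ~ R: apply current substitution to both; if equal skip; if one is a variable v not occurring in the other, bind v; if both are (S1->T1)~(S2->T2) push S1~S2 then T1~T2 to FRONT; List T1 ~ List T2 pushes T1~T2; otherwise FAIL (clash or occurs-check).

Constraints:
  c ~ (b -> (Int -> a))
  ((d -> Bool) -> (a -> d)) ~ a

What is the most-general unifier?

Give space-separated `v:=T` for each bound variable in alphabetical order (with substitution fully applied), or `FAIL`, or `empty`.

step 1: unify c ~ (b -> (Int -> a))  [subst: {-} | 1 pending]
  bind c := (b -> (Int -> a))
step 2: unify ((d -> Bool) -> (a -> d)) ~ a  [subst: {c:=(b -> (Int -> a))} | 0 pending]
  occurs-check fail

Answer: FAIL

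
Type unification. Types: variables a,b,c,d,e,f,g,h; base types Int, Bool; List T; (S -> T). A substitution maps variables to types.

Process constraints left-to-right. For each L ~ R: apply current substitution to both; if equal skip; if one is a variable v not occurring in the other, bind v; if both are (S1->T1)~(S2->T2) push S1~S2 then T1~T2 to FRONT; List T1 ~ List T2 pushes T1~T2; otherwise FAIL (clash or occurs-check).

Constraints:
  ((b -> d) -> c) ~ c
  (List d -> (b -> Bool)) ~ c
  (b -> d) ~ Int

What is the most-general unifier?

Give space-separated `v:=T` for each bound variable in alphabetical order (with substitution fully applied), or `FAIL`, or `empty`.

step 1: unify ((b -> d) -> c) ~ c  [subst: {-} | 2 pending]
  occurs-check fail

Answer: FAIL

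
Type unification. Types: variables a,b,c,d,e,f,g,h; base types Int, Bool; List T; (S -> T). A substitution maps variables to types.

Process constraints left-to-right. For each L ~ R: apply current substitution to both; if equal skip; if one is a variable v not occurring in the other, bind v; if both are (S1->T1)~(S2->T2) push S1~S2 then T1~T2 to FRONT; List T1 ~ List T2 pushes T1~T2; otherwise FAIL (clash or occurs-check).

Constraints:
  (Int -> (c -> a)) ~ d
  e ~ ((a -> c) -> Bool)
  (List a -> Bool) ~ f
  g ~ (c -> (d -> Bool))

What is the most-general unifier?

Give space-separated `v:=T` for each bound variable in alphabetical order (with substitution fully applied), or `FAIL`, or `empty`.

step 1: unify (Int -> (c -> a)) ~ d  [subst: {-} | 3 pending]
  bind d := (Int -> (c -> a))
step 2: unify e ~ ((a -> c) -> Bool)  [subst: {d:=(Int -> (c -> a))} | 2 pending]
  bind e := ((a -> c) -> Bool)
step 3: unify (List a -> Bool) ~ f  [subst: {d:=(Int -> (c -> a)), e:=((a -> c) -> Bool)} | 1 pending]
  bind f := (List a -> Bool)
step 4: unify g ~ (c -> ((Int -> (c -> a)) -> Bool))  [subst: {d:=(Int -> (c -> a)), e:=((a -> c) -> Bool), f:=(List a -> Bool)} | 0 pending]
  bind g := (c -> ((Int -> (c -> a)) -> Bool))

Answer: d:=(Int -> (c -> a)) e:=((a -> c) -> Bool) f:=(List a -> Bool) g:=(c -> ((Int -> (c -> a)) -> Bool))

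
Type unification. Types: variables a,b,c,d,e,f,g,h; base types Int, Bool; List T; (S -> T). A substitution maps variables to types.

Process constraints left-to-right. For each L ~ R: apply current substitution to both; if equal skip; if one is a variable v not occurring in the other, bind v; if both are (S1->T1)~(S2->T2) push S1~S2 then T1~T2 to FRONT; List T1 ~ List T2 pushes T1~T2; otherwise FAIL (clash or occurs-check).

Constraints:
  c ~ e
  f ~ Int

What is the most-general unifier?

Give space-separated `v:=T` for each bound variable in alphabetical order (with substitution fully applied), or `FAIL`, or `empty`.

Answer: c:=e f:=Int

Derivation:
step 1: unify c ~ e  [subst: {-} | 1 pending]
  bind c := e
step 2: unify f ~ Int  [subst: {c:=e} | 0 pending]
  bind f := Int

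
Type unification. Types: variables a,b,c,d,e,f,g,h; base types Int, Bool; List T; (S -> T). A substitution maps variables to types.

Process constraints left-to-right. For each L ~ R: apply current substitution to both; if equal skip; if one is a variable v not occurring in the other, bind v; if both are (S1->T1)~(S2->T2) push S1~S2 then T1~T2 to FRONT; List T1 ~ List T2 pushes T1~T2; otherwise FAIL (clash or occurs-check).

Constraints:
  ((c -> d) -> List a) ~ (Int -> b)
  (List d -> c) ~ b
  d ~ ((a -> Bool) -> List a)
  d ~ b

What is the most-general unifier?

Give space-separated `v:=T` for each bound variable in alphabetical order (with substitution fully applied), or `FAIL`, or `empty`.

Answer: FAIL

Derivation:
step 1: unify ((c -> d) -> List a) ~ (Int -> b)  [subst: {-} | 3 pending]
  -> decompose arrow: push (c -> d)~Int, List a~b
step 2: unify (c -> d) ~ Int  [subst: {-} | 4 pending]
  clash: (c -> d) vs Int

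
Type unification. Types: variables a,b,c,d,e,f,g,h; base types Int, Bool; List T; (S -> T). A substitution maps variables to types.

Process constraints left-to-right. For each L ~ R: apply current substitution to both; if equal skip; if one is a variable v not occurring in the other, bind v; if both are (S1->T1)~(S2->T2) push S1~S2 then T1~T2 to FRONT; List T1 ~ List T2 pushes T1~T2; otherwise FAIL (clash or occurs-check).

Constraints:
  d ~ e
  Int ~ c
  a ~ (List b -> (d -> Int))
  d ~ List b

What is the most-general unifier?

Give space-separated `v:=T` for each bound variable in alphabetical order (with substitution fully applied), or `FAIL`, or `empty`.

step 1: unify d ~ e  [subst: {-} | 3 pending]
  bind d := e
step 2: unify Int ~ c  [subst: {d:=e} | 2 pending]
  bind c := Int
step 3: unify a ~ (List b -> (e -> Int))  [subst: {d:=e, c:=Int} | 1 pending]
  bind a := (List b -> (e -> Int))
step 4: unify e ~ List b  [subst: {d:=e, c:=Int, a:=(List b -> (e -> Int))} | 0 pending]
  bind e := List b

Answer: a:=(List b -> (List b -> Int)) c:=Int d:=List b e:=List b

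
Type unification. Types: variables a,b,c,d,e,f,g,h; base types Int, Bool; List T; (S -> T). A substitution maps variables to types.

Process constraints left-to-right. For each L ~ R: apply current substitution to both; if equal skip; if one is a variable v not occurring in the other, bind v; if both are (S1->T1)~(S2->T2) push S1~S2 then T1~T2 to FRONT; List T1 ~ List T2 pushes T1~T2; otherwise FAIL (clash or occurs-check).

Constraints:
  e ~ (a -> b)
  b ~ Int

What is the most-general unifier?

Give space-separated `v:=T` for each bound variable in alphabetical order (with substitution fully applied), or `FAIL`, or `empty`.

Answer: b:=Int e:=(a -> Int)

Derivation:
step 1: unify e ~ (a -> b)  [subst: {-} | 1 pending]
  bind e := (a -> b)
step 2: unify b ~ Int  [subst: {e:=(a -> b)} | 0 pending]
  bind b := Int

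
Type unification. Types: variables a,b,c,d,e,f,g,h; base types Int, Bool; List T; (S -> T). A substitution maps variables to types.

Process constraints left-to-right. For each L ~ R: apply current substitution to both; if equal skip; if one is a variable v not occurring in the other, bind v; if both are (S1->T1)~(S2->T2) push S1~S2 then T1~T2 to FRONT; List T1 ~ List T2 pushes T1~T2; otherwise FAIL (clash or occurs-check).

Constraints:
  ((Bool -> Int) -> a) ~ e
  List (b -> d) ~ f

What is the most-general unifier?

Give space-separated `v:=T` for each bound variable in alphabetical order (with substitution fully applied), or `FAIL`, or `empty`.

step 1: unify ((Bool -> Int) -> a) ~ e  [subst: {-} | 1 pending]
  bind e := ((Bool -> Int) -> a)
step 2: unify List (b -> d) ~ f  [subst: {e:=((Bool -> Int) -> a)} | 0 pending]
  bind f := List (b -> d)

Answer: e:=((Bool -> Int) -> a) f:=List (b -> d)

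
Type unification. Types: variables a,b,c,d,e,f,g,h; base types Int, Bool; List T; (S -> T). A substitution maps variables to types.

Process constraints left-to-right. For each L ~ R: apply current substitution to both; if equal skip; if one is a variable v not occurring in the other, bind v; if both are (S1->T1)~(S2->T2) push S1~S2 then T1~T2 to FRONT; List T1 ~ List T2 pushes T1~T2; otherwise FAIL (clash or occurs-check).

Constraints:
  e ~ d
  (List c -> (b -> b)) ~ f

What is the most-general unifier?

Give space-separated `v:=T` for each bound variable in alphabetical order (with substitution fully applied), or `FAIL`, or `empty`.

step 1: unify e ~ d  [subst: {-} | 1 pending]
  bind e := d
step 2: unify (List c -> (b -> b)) ~ f  [subst: {e:=d} | 0 pending]
  bind f := (List c -> (b -> b))

Answer: e:=d f:=(List c -> (b -> b))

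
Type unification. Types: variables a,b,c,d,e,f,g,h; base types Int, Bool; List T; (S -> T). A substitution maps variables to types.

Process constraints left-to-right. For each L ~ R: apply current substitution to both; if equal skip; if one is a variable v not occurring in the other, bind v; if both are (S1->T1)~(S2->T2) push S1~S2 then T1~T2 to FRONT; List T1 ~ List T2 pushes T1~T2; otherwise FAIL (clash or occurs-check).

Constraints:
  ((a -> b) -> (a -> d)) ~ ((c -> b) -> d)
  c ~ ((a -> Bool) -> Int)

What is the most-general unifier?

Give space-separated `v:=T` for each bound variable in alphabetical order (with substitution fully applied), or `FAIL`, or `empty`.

step 1: unify ((a -> b) -> (a -> d)) ~ ((c -> b) -> d)  [subst: {-} | 1 pending]
  -> decompose arrow: push (a -> b)~(c -> b), (a -> d)~d
step 2: unify (a -> b) ~ (c -> b)  [subst: {-} | 2 pending]
  -> decompose arrow: push a~c, b~b
step 3: unify a ~ c  [subst: {-} | 3 pending]
  bind a := c
step 4: unify b ~ b  [subst: {a:=c} | 2 pending]
  -> identical, skip
step 5: unify (c -> d) ~ d  [subst: {a:=c} | 1 pending]
  occurs-check fail

Answer: FAIL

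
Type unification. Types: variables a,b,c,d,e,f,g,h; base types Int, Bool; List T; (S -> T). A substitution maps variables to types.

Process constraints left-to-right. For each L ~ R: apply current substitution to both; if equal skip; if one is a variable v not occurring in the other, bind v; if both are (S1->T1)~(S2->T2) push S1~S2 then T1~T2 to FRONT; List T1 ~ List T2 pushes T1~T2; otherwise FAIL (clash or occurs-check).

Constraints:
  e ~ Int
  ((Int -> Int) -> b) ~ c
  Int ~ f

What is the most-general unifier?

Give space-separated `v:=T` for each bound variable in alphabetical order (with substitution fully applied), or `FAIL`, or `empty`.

Answer: c:=((Int -> Int) -> b) e:=Int f:=Int

Derivation:
step 1: unify e ~ Int  [subst: {-} | 2 pending]
  bind e := Int
step 2: unify ((Int -> Int) -> b) ~ c  [subst: {e:=Int} | 1 pending]
  bind c := ((Int -> Int) -> b)
step 3: unify Int ~ f  [subst: {e:=Int, c:=((Int -> Int) -> b)} | 0 pending]
  bind f := Int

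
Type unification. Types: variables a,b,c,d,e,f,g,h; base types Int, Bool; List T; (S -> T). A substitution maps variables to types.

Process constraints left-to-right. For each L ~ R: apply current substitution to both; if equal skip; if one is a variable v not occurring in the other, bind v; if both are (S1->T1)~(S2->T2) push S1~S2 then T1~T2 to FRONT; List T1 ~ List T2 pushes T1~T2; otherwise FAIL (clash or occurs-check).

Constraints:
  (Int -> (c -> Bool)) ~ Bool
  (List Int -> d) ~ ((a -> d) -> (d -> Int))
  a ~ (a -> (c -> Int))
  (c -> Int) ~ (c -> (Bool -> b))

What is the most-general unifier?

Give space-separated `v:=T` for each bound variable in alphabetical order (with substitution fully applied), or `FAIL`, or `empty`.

step 1: unify (Int -> (c -> Bool)) ~ Bool  [subst: {-} | 3 pending]
  clash: (Int -> (c -> Bool)) vs Bool

Answer: FAIL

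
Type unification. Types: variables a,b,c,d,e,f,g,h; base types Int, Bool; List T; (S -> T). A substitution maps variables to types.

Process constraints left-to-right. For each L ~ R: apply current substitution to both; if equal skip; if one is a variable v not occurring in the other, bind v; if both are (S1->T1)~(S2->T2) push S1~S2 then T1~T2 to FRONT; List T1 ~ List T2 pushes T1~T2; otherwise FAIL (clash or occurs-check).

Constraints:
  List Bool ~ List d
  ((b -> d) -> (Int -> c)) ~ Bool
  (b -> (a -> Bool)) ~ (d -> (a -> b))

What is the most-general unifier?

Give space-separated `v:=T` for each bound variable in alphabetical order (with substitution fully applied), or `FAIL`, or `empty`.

Answer: FAIL

Derivation:
step 1: unify List Bool ~ List d  [subst: {-} | 2 pending]
  -> decompose List: push Bool~d
step 2: unify Bool ~ d  [subst: {-} | 2 pending]
  bind d := Bool
step 3: unify ((b -> Bool) -> (Int -> c)) ~ Bool  [subst: {d:=Bool} | 1 pending]
  clash: ((b -> Bool) -> (Int -> c)) vs Bool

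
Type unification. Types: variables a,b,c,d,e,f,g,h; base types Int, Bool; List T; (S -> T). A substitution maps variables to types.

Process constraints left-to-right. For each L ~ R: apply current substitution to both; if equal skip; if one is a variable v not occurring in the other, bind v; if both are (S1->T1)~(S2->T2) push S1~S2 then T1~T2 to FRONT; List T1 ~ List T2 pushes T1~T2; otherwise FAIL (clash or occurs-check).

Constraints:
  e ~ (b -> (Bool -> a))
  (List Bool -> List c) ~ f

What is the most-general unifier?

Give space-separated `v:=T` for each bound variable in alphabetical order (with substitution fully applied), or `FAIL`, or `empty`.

step 1: unify e ~ (b -> (Bool -> a))  [subst: {-} | 1 pending]
  bind e := (b -> (Bool -> a))
step 2: unify (List Bool -> List c) ~ f  [subst: {e:=(b -> (Bool -> a))} | 0 pending]
  bind f := (List Bool -> List c)

Answer: e:=(b -> (Bool -> a)) f:=(List Bool -> List c)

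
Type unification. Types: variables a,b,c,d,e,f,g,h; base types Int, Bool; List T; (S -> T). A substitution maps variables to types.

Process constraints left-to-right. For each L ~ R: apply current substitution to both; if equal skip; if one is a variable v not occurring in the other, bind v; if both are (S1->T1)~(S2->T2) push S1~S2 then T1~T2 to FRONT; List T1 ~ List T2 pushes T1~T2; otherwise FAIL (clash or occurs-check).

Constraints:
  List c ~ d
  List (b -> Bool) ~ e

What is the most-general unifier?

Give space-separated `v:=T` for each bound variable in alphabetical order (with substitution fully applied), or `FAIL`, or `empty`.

step 1: unify List c ~ d  [subst: {-} | 1 pending]
  bind d := List c
step 2: unify List (b -> Bool) ~ e  [subst: {d:=List c} | 0 pending]
  bind e := List (b -> Bool)

Answer: d:=List c e:=List (b -> Bool)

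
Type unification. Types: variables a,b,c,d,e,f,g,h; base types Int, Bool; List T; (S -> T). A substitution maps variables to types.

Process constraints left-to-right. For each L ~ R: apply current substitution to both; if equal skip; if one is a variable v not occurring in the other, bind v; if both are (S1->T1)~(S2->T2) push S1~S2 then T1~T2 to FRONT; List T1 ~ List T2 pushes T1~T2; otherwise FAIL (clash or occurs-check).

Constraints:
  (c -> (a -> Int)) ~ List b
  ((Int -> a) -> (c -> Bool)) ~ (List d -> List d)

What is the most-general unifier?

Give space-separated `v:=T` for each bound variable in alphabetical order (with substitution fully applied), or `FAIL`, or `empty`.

Answer: FAIL

Derivation:
step 1: unify (c -> (a -> Int)) ~ List b  [subst: {-} | 1 pending]
  clash: (c -> (a -> Int)) vs List b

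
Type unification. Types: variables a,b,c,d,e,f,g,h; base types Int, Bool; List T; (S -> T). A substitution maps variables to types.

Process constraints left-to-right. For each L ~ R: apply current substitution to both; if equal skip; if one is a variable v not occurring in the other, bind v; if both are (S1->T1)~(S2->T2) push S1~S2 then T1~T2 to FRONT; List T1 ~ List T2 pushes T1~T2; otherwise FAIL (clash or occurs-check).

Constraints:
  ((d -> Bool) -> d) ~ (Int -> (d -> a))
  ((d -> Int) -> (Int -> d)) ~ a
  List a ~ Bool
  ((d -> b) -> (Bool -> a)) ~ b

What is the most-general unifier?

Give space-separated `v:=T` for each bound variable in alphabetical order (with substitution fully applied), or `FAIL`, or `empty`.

step 1: unify ((d -> Bool) -> d) ~ (Int -> (d -> a))  [subst: {-} | 3 pending]
  -> decompose arrow: push (d -> Bool)~Int, d~(d -> a)
step 2: unify (d -> Bool) ~ Int  [subst: {-} | 4 pending]
  clash: (d -> Bool) vs Int

Answer: FAIL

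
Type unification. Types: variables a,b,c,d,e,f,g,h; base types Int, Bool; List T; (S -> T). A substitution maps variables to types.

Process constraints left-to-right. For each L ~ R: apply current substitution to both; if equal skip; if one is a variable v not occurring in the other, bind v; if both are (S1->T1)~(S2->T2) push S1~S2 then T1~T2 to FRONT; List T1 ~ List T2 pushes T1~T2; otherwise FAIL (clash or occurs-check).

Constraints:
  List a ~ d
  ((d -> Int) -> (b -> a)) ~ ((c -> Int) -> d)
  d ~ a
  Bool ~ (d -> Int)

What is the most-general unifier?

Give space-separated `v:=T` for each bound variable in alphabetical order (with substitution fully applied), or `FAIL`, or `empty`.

Answer: FAIL

Derivation:
step 1: unify List a ~ d  [subst: {-} | 3 pending]
  bind d := List a
step 2: unify ((List a -> Int) -> (b -> a)) ~ ((c -> Int) -> List a)  [subst: {d:=List a} | 2 pending]
  -> decompose arrow: push (List a -> Int)~(c -> Int), (b -> a)~List a
step 3: unify (List a -> Int) ~ (c -> Int)  [subst: {d:=List a} | 3 pending]
  -> decompose arrow: push List a~c, Int~Int
step 4: unify List a ~ c  [subst: {d:=List a} | 4 pending]
  bind c := List a
step 5: unify Int ~ Int  [subst: {d:=List a, c:=List a} | 3 pending]
  -> identical, skip
step 6: unify (b -> a) ~ List a  [subst: {d:=List a, c:=List a} | 2 pending]
  clash: (b -> a) vs List a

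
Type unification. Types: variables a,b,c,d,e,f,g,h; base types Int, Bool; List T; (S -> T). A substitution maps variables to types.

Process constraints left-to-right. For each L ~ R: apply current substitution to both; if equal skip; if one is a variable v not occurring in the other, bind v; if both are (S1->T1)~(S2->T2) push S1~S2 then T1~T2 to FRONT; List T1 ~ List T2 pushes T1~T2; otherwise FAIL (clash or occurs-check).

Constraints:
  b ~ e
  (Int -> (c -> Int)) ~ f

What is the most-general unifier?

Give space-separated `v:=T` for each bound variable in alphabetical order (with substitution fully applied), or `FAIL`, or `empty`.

step 1: unify b ~ e  [subst: {-} | 1 pending]
  bind b := e
step 2: unify (Int -> (c -> Int)) ~ f  [subst: {b:=e} | 0 pending]
  bind f := (Int -> (c -> Int))

Answer: b:=e f:=(Int -> (c -> Int))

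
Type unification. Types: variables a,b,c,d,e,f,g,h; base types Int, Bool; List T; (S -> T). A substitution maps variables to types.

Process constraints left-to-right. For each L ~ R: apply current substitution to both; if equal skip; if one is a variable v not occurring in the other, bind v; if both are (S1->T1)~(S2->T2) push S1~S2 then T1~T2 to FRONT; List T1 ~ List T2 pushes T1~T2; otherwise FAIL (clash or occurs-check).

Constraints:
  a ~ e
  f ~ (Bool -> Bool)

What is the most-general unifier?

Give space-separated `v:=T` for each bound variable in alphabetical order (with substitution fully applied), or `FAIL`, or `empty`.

Answer: a:=e f:=(Bool -> Bool)

Derivation:
step 1: unify a ~ e  [subst: {-} | 1 pending]
  bind a := e
step 2: unify f ~ (Bool -> Bool)  [subst: {a:=e} | 0 pending]
  bind f := (Bool -> Bool)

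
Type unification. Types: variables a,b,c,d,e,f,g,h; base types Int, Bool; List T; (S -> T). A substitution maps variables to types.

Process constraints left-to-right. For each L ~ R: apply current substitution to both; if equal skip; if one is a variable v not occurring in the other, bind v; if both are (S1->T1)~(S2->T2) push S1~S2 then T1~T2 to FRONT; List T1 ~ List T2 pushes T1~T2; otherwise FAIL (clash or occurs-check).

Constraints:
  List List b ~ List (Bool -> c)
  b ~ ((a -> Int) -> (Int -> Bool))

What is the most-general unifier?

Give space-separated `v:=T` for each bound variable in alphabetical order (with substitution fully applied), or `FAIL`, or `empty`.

step 1: unify List List b ~ List (Bool -> c)  [subst: {-} | 1 pending]
  -> decompose List: push List b~(Bool -> c)
step 2: unify List b ~ (Bool -> c)  [subst: {-} | 1 pending]
  clash: List b vs (Bool -> c)

Answer: FAIL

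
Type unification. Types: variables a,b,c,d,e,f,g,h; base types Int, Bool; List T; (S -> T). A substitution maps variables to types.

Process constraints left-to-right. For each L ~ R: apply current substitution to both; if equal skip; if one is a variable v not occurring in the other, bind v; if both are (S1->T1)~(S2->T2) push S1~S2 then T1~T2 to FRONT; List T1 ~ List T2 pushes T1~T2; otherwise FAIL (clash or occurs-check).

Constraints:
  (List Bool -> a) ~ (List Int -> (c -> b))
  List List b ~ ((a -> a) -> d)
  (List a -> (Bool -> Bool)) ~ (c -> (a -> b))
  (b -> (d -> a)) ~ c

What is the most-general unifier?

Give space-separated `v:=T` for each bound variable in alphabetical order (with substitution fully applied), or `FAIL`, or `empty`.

Answer: FAIL

Derivation:
step 1: unify (List Bool -> a) ~ (List Int -> (c -> b))  [subst: {-} | 3 pending]
  -> decompose arrow: push List Bool~List Int, a~(c -> b)
step 2: unify List Bool ~ List Int  [subst: {-} | 4 pending]
  -> decompose List: push Bool~Int
step 3: unify Bool ~ Int  [subst: {-} | 4 pending]
  clash: Bool vs Int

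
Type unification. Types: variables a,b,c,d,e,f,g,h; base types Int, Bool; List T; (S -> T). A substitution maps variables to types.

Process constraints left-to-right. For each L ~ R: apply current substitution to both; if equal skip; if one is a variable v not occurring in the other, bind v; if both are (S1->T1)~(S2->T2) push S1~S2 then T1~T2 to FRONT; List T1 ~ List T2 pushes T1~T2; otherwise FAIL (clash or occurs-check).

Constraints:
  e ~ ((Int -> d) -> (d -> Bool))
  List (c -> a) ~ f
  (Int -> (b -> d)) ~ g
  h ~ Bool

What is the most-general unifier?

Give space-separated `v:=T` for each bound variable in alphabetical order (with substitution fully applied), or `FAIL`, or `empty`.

step 1: unify e ~ ((Int -> d) -> (d -> Bool))  [subst: {-} | 3 pending]
  bind e := ((Int -> d) -> (d -> Bool))
step 2: unify List (c -> a) ~ f  [subst: {e:=((Int -> d) -> (d -> Bool))} | 2 pending]
  bind f := List (c -> a)
step 3: unify (Int -> (b -> d)) ~ g  [subst: {e:=((Int -> d) -> (d -> Bool)), f:=List (c -> a)} | 1 pending]
  bind g := (Int -> (b -> d))
step 4: unify h ~ Bool  [subst: {e:=((Int -> d) -> (d -> Bool)), f:=List (c -> a), g:=(Int -> (b -> d))} | 0 pending]
  bind h := Bool

Answer: e:=((Int -> d) -> (d -> Bool)) f:=List (c -> a) g:=(Int -> (b -> d)) h:=Bool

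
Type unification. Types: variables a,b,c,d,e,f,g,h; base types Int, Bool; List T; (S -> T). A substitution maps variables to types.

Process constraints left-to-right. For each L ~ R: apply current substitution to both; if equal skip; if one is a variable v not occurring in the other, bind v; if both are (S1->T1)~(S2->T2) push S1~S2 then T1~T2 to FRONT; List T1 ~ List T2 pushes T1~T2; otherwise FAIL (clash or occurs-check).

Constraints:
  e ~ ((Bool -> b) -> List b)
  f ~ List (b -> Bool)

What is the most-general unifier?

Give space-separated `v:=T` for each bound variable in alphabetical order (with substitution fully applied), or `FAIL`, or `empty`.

step 1: unify e ~ ((Bool -> b) -> List b)  [subst: {-} | 1 pending]
  bind e := ((Bool -> b) -> List b)
step 2: unify f ~ List (b -> Bool)  [subst: {e:=((Bool -> b) -> List b)} | 0 pending]
  bind f := List (b -> Bool)

Answer: e:=((Bool -> b) -> List b) f:=List (b -> Bool)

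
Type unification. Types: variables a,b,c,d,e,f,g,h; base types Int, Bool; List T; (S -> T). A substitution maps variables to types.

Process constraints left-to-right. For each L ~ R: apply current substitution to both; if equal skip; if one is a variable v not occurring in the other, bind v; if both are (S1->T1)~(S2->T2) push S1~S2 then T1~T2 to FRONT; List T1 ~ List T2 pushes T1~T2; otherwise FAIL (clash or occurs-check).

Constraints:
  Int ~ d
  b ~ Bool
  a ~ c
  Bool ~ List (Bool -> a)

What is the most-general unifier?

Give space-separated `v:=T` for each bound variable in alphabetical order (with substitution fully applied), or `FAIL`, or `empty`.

step 1: unify Int ~ d  [subst: {-} | 3 pending]
  bind d := Int
step 2: unify b ~ Bool  [subst: {d:=Int} | 2 pending]
  bind b := Bool
step 3: unify a ~ c  [subst: {d:=Int, b:=Bool} | 1 pending]
  bind a := c
step 4: unify Bool ~ List (Bool -> c)  [subst: {d:=Int, b:=Bool, a:=c} | 0 pending]
  clash: Bool vs List (Bool -> c)

Answer: FAIL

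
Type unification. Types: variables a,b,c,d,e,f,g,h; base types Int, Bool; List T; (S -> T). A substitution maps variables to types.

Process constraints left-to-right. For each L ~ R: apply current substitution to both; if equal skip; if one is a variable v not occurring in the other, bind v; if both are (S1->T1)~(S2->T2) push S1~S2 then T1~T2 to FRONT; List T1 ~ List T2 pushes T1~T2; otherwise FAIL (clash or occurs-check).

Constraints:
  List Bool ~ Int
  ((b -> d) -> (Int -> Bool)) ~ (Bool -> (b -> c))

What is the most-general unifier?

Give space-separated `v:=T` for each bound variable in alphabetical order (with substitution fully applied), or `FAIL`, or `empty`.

step 1: unify List Bool ~ Int  [subst: {-} | 1 pending]
  clash: List Bool vs Int

Answer: FAIL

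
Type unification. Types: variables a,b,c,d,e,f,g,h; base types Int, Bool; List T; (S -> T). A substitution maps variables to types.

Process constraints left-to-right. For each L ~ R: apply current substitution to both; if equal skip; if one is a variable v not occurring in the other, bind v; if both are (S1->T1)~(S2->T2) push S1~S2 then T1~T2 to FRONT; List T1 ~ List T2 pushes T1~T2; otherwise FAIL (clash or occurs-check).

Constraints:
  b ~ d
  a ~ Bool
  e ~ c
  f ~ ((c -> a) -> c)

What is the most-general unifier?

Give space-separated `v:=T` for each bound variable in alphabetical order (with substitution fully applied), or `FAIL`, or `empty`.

step 1: unify b ~ d  [subst: {-} | 3 pending]
  bind b := d
step 2: unify a ~ Bool  [subst: {b:=d} | 2 pending]
  bind a := Bool
step 3: unify e ~ c  [subst: {b:=d, a:=Bool} | 1 pending]
  bind e := c
step 4: unify f ~ ((c -> Bool) -> c)  [subst: {b:=d, a:=Bool, e:=c} | 0 pending]
  bind f := ((c -> Bool) -> c)

Answer: a:=Bool b:=d e:=c f:=((c -> Bool) -> c)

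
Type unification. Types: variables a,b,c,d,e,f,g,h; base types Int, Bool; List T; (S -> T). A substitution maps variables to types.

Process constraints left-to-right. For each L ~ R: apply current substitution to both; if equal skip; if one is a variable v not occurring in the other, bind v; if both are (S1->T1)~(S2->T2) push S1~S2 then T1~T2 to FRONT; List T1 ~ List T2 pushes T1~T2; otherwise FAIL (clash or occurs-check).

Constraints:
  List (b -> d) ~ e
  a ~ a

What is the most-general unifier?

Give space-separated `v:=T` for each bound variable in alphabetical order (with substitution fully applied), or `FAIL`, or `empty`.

Answer: e:=List (b -> d)

Derivation:
step 1: unify List (b -> d) ~ e  [subst: {-} | 1 pending]
  bind e := List (b -> d)
step 2: unify a ~ a  [subst: {e:=List (b -> d)} | 0 pending]
  -> identical, skip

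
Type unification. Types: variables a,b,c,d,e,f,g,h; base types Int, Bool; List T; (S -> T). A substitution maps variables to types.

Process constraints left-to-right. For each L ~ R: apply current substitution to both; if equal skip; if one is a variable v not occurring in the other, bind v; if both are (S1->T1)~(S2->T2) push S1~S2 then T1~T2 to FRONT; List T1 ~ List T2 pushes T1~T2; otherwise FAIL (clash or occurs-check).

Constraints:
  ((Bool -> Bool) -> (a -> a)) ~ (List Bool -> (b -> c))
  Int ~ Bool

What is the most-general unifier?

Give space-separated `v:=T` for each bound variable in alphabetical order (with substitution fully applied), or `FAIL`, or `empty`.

step 1: unify ((Bool -> Bool) -> (a -> a)) ~ (List Bool -> (b -> c))  [subst: {-} | 1 pending]
  -> decompose arrow: push (Bool -> Bool)~List Bool, (a -> a)~(b -> c)
step 2: unify (Bool -> Bool) ~ List Bool  [subst: {-} | 2 pending]
  clash: (Bool -> Bool) vs List Bool

Answer: FAIL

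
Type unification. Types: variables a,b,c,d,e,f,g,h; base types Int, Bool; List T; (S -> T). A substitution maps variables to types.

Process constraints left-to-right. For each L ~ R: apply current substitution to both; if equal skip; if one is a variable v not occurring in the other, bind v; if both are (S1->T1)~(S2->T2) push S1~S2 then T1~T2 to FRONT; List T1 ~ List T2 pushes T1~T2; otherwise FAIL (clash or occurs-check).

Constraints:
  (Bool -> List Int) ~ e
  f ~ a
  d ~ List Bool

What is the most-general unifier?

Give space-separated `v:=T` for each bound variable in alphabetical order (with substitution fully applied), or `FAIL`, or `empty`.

Answer: d:=List Bool e:=(Bool -> List Int) f:=a

Derivation:
step 1: unify (Bool -> List Int) ~ e  [subst: {-} | 2 pending]
  bind e := (Bool -> List Int)
step 2: unify f ~ a  [subst: {e:=(Bool -> List Int)} | 1 pending]
  bind f := a
step 3: unify d ~ List Bool  [subst: {e:=(Bool -> List Int), f:=a} | 0 pending]
  bind d := List Bool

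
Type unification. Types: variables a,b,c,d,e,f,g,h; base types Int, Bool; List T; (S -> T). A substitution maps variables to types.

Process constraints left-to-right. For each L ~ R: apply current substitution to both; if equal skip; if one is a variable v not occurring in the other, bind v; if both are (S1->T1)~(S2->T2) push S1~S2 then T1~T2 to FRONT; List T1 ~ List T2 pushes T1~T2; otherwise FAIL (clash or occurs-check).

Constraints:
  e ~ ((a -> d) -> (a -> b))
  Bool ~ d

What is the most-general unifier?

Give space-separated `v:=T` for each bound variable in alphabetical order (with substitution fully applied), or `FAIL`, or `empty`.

step 1: unify e ~ ((a -> d) -> (a -> b))  [subst: {-} | 1 pending]
  bind e := ((a -> d) -> (a -> b))
step 2: unify Bool ~ d  [subst: {e:=((a -> d) -> (a -> b))} | 0 pending]
  bind d := Bool

Answer: d:=Bool e:=((a -> Bool) -> (a -> b))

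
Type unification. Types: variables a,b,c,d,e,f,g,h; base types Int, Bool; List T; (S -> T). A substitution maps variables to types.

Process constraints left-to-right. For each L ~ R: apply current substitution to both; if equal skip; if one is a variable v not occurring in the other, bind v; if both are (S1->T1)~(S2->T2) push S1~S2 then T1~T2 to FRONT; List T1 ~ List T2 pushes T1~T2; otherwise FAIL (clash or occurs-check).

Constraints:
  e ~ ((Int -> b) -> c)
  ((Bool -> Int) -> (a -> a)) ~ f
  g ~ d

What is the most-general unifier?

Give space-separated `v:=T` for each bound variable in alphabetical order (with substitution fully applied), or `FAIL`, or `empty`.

step 1: unify e ~ ((Int -> b) -> c)  [subst: {-} | 2 pending]
  bind e := ((Int -> b) -> c)
step 2: unify ((Bool -> Int) -> (a -> a)) ~ f  [subst: {e:=((Int -> b) -> c)} | 1 pending]
  bind f := ((Bool -> Int) -> (a -> a))
step 3: unify g ~ d  [subst: {e:=((Int -> b) -> c), f:=((Bool -> Int) -> (a -> a))} | 0 pending]
  bind g := d

Answer: e:=((Int -> b) -> c) f:=((Bool -> Int) -> (a -> a)) g:=d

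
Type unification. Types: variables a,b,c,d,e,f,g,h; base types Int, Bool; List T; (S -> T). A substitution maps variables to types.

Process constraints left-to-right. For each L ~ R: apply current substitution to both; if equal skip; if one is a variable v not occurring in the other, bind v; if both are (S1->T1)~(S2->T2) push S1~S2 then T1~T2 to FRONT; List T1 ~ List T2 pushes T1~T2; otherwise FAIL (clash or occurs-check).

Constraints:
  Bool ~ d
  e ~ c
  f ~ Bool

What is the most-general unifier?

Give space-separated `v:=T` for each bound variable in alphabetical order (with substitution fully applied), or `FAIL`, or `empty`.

Answer: d:=Bool e:=c f:=Bool

Derivation:
step 1: unify Bool ~ d  [subst: {-} | 2 pending]
  bind d := Bool
step 2: unify e ~ c  [subst: {d:=Bool} | 1 pending]
  bind e := c
step 3: unify f ~ Bool  [subst: {d:=Bool, e:=c} | 0 pending]
  bind f := Bool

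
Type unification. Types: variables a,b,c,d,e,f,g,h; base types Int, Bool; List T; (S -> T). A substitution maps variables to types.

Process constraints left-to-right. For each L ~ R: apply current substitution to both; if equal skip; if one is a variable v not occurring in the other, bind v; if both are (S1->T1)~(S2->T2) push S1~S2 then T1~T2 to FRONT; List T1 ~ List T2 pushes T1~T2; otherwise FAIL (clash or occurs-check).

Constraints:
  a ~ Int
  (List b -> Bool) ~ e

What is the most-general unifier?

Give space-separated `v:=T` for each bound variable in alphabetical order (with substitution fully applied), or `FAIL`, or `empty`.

step 1: unify a ~ Int  [subst: {-} | 1 pending]
  bind a := Int
step 2: unify (List b -> Bool) ~ e  [subst: {a:=Int} | 0 pending]
  bind e := (List b -> Bool)

Answer: a:=Int e:=(List b -> Bool)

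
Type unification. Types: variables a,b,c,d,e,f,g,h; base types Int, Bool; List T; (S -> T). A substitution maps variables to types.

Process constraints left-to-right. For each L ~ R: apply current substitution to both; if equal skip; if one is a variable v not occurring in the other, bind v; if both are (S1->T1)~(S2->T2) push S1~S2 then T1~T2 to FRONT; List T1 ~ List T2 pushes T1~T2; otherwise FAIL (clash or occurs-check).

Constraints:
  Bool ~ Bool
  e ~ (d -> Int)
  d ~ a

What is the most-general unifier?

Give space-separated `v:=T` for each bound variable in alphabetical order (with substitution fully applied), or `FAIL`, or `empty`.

Answer: d:=a e:=(a -> Int)

Derivation:
step 1: unify Bool ~ Bool  [subst: {-} | 2 pending]
  -> identical, skip
step 2: unify e ~ (d -> Int)  [subst: {-} | 1 pending]
  bind e := (d -> Int)
step 3: unify d ~ a  [subst: {e:=(d -> Int)} | 0 pending]
  bind d := a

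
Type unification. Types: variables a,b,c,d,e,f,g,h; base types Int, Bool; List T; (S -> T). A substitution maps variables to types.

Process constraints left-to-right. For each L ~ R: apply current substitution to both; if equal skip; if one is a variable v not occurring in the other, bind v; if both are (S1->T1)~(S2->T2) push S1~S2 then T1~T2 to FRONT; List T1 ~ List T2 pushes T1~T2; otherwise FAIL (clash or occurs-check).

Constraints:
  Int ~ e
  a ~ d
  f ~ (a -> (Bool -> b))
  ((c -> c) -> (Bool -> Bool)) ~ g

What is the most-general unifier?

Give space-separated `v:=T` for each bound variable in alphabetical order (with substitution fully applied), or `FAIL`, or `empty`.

Answer: a:=d e:=Int f:=(d -> (Bool -> b)) g:=((c -> c) -> (Bool -> Bool))

Derivation:
step 1: unify Int ~ e  [subst: {-} | 3 pending]
  bind e := Int
step 2: unify a ~ d  [subst: {e:=Int} | 2 pending]
  bind a := d
step 3: unify f ~ (d -> (Bool -> b))  [subst: {e:=Int, a:=d} | 1 pending]
  bind f := (d -> (Bool -> b))
step 4: unify ((c -> c) -> (Bool -> Bool)) ~ g  [subst: {e:=Int, a:=d, f:=(d -> (Bool -> b))} | 0 pending]
  bind g := ((c -> c) -> (Bool -> Bool))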